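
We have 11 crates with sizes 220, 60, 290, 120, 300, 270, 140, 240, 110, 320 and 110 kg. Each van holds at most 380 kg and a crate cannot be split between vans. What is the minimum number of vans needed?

Total = 320 + 300 + 290 + 270 + 240 + 220 + 140 + 120 + 110 + 110 + 60 = 2180 kg.
Lower bound: ⌈2180/380⌉ = 6 vans.
A packing using 7 vans:
  van 1: 320 + 60 = 380
  van 2: 300 = 300
  van 3: 290 = 290
  van 4: 270 + 110 = 380
  van 5: 240 + 140 = 380
  van 6: 220 + 120 = 340
  van 7: 110 = 110
No arrangement into 6 vans stays within capacity, so 7 is optimal.

7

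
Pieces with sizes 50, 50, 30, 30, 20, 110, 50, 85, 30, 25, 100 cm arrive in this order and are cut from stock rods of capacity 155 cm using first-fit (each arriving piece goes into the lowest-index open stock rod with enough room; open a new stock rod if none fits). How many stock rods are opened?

  50 → stock rod 1 (new)  [load 50/155]
  50 → stock rod 1  [load 100/155]
  30 → stock rod 1  [load 130/155]
  30 → stock rod 2 (new)  [load 30/155]
  20 → stock rod 1  [load 150/155]
  110 → stock rod 2  [load 140/155]
  50 → stock rod 3 (new)  [load 50/155]
  85 → stock rod 3  [load 135/155]
  30 → stock rod 4 (new)  [load 30/155]
  25 → stock rod 4  [load 55/155]
  100 → stock rod 4  [load 155/155]
4 stock rods opened.

4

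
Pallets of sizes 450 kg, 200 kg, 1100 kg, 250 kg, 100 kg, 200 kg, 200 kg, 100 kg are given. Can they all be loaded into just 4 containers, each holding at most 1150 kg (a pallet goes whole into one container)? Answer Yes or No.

Yes

A valid assignment using 3 containers:
  container 1: 1100 = 1100
  container 2: 450 + 250 + 200 + 200 = 1100
  container 3: 200 + 100 + 100 = 400
That uses only 3 ≤ 4, so 4 containers are enough.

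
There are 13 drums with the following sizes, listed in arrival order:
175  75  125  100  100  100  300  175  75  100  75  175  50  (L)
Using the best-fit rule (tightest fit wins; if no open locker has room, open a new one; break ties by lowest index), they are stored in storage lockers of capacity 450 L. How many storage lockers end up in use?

  175 → locker 1 (new)  [load 175/450]
  75 → locker 1  [load 250/450]
  125 → locker 1  [load 375/450]
  100 → locker 2 (new)  [load 100/450]
  100 → locker 2  [load 200/450]
  100 → locker 2  [load 300/450]
  300 → locker 3 (new)  [load 300/450]
  175 → locker 4 (new)  [load 175/450]
  75 → locker 1  [load 450/450]
  100 → locker 2  [load 400/450]
  75 → locker 3  [load 375/450]
  175 → locker 4  [load 350/450]
  50 → locker 2  [load 450/450]
4 storage lockers opened.

4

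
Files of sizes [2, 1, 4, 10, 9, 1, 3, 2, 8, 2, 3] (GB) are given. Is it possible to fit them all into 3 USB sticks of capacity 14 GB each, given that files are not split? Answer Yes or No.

Total = 45 GB; ⌈45/14⌉ = 4.
At least 4 USB sticks are required, but only 3 are allowed.

No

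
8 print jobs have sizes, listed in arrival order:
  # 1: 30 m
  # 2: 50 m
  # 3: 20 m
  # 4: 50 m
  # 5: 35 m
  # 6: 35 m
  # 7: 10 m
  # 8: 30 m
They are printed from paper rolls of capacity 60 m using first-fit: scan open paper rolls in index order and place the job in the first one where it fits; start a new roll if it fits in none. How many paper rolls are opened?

6

  30 → roll 1 (new)  [load 30/60]
  50 → roll 2 (new)  [load 50/60]
  20 → roll 1  [load 50/60]
  50 → roll 3 (new)  [load 50/60]
  35 → roll 4 (new)  [load 35/60]
  35 → roll 5 (new)  [load 35/60]
  10 → roll 1  [load 60/60]
  30 → roll 6 (new)  [load 30/60]
6 paper rolls opened.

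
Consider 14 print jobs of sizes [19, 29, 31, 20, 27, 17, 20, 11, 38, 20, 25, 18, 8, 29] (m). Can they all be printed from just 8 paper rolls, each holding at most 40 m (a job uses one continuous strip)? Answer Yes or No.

Total = 312 m; ⌈312/40⌉ = 8.
The bound of 8 does not rule out 8, but exhaustive search shows no assignment into 8 paper rolls of capacity 40 m exists — the minimum is 9.

No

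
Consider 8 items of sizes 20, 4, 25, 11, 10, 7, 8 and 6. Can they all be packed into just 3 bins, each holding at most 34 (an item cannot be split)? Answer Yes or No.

Yes

A valid assignment using 3 bins:
  bin 1: 25 + 8 = 33
  bin 2: 20 + 11 = 31
  bin 3: 10 + 7 + 6 + 4 = 27
Every load is within 34, so 3 bins suffice.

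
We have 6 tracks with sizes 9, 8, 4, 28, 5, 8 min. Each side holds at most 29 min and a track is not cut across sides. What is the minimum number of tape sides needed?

Total = 28 + 9 + 8 + 8 + 5 + 4 = 62 min.
Lower bound: ⌈62/29⌉ = 3 tape sides.
A packing using 3 tape sides:
  side 1: 28 = 28
  side 2: 9 + 8 + 8 + 4 = 29
  side 3: 5 = 5
This matches the lower bound, so 3 is optimal.

3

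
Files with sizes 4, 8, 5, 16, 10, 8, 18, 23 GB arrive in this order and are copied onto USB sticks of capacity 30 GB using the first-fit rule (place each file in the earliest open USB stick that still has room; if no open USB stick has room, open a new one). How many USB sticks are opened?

  4 → USB stick 1 (new)  [load 4/30]
  8 → USB stick 1  [load 12/30]
  5 → USB stick 1  [load 17/30]
  16 → USB stick 2 (new)  [load 16/30]
  10 → USB stick 1  [load 27/30]
  8 → USB stick 2  [load 24/30]
  18 → USB stick 3 (new)  [load 18/30]
  23 → USB stick 4 (new)  [load 23/30]
4 USB sticks opened.

4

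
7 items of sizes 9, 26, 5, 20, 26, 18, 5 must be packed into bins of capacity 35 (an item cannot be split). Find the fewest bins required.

Total = 26 + 26 + 20 + 18 + 9 + 5 + 5 = 109.
Lower bound: ⌈109/35⌉ = 4 bins.
A packing using 4 bins:
  bin 1: 26 + 9 = 35
  bin 2: 26 + 5 = 31
  bin 3: 20 + 5 = 25
  bin 4: 18 = 18
This matches the lower bound, so 4 is optimal.

4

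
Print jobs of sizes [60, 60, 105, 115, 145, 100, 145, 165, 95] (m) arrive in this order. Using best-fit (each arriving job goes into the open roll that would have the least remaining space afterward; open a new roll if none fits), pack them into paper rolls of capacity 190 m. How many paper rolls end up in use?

8

  60 → roll 1 (new)  [load 60/190]
  60 → roll 1  [load 120/190]
  105 → roll 2 (new)  [load 105/190]
  115 → roll 3 (new)  [load 115/190]
  145 → roll 4 (new)  [load 145/190]
  100 → roll 5 (new)  [load 100/190]
  145 → roll 6 (new)  [load 145/190]
  165 → roll 7 (new)  [load 165/190]
  95 → roll 8 (new)  [load 95/190]
8 paper rolls opened.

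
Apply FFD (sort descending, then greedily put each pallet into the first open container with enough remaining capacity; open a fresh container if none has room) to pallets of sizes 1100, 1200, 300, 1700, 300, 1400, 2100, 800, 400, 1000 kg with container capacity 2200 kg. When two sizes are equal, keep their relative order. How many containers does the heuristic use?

Sorted descending: 2100, 1700, 1400, 1200, 1100, 1000, 800, 400, 300, 300.
  2100 → container 1 (new)  [load 2100/2200]
  1700 → container 2 (new)  [load 1700/2200]
  1400 → container 3 (new)  [load 1400/2200]
  1200 → container 4 (new)  [load 1200/2200]
  1100 → container 5 (new)  [load 1100/2200]
  1000 → container 4  [load 2200/2200]
  800 → container 3  [load 2200/2200]
  400 → container 2  [load 2100/2200]
  300 → container 5  [load 1400/2200]
  300 → container 5  [load 1700/2200]
5 containers opened.

5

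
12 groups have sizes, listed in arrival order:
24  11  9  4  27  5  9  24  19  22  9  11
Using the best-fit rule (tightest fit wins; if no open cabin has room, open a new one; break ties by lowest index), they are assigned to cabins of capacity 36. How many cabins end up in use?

6

  24 → cabin 1 (new)  [load 24/36]
  11 → cabin 1  [load 35/36]
  9 → cabin 2 (new)  [load 9/36]
  4 → cabin 2  [load 13/36]
  27 → cabin 3 (new)  [load 27/36]
  5 → cabin 3  [load 32/36]
  9 → cabin 2  [load 22/36]
  24 → cabin 4 (new)  [load 24/36]
  19 → cabin 5 (new)  [load 19/36]
  22 → cabin 6 (new)  [load 22/36]
  9 → cabin 4  [load 33/36]
  11 → cabin 2  [load 33/36]
6 cabins opened.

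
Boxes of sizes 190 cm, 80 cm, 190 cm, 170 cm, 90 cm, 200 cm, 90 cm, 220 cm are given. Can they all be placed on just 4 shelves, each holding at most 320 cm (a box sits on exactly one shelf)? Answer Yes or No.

Total = 1230 cm; ⌈1230/320⌉ = 4.
5 boxes each exceed half the capacity and cannot share a shelf, forcing at least 5 shelves.
At least 5 shelves are required, but only 4 are allowed.

No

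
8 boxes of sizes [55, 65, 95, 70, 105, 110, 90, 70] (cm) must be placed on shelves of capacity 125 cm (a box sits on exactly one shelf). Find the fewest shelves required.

7

Total = 110 + 105 + 95 + 90 + 70 + 70 + 65 + 55 = 660 cm.
Lower bound: ⌈660/125⌉ = 6 shelves.
Also, 7 boxes each exceed 125/2 cm, and no two of those can share a shelf, so at least 7 shelves are needed.
A packing using 7 shelves:
  shelf 1: 110 = 110
  shelf 2: 105 = 105
  shelf 3: 95 = 95
  shelf 4: 90 = 90
  shelf 5: 70 + 55 = 125
  shelf 6: 70 = 70
  shelf 7: 65 = 65
This matches the lower bound, so 7 is optimal.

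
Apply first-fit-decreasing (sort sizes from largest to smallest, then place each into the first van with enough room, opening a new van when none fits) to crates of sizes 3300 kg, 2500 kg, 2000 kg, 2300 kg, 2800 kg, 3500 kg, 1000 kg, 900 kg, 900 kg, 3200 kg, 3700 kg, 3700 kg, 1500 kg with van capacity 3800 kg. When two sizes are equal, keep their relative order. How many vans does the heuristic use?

Sorted descending: 3700, 3700, 3500, 3300, 3200, 2800, 2500, 2300, 2000, 1500, 1000, 900, 900.
  3700 → van 1 (new)  [load 3700/3800]
  3700 → van 2 (new)  [load 3700/3800]
  3500 → van 3 (new)  [load 3500/3800]
  3300 → van 4 (new)  [load 3300/3800]
  3200 → van 5 (new)  [load 3200/3800]
  2800 → van 6 (new)  [load 2800/3800]
  2500 → van 7 (new)  [load 2500/3800]
  2300 → van 8 (new)  [load 2300/3800]
  2000 → van 9 (new)  [load 2000/3800]
  1500 → van 8  [load 3800/3800]
  1000 → van 6  [load 3800/3800]
  900 → van 7  [load 3400/3800]
  900 → van 9  [load 2900/3800]
9 vans opened.

9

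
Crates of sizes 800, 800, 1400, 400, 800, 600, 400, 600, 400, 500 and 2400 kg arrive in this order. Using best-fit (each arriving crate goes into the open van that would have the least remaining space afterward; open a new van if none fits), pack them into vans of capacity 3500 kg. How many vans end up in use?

  800 → van 1 (new)  [load 800/3500]
  800 → van 1  [load 1600/3500]
  1400 → van 1  [load 3000/3500]
  400 → van 1  [load 3400/3500]
  800 → van 2 (new)  [load 800/3500]
  600 → van 2  [load 1400/3500]
  400 → van 2  [load 1800/3500]
  600 → van 2  [load 2400/3500]
  400 → van 2  [load 2800/3500]
  500 → van 2  [load 3300/3500]
  2400 → van 3 (new)  [load 2400/3500]
3 vans opened.

3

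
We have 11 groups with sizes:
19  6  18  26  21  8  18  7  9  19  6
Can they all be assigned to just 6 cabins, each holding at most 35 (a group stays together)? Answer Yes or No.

Yes

A valid assignment using 6 cabins:
  cabin 1: 26 + 9 = 35
  cabin 2: 21 + 8 + 6 = 35
  cabin 3: 19 + 7 + 6 = 32
  cabin 4: 19 = 19
  cabin 5: 18 = 18
  cabin 6: 18 = 18
Every load is within 35, so 6 cabins suffice.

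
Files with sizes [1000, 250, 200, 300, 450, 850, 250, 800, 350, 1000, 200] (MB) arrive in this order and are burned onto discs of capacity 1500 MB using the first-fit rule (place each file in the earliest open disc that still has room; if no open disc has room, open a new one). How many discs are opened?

5

  1000 → disc 1 (new)  [load 1000/1500]
  250 → disc 1  [load 1250/1500]
  200 → disc 1  [load 1450/1500]
  300 → disc 2 (new)  [load 300/1500]
  450 → disc 2  [load 750/1500]
  850 → disc 3 (new)  [load 850/1500]
  250 → disc 2  [load 1000/1500]
  800 → disc 4 (new)  [load 800/1500]
  350 → disc 2  [load 1350/1500]
  1000 → disc 5 (new)  [load 1000/1500]
  200 → disc 3  [load 1050/1500]
5 discs opened.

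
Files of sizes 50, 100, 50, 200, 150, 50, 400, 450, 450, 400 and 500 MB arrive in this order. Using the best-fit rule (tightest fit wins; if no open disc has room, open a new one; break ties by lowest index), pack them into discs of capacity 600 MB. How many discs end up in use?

6

  50 → disc 1 (new)  [load 50/600]
  100 → disc 1  [load 150/600]
  50 → disc 1  [load 200/600]
  200 → disc 1  [load 400/600]
  150 → disc 1  [load 550/600]
  50 → disc 1  [load 600/600]
  400 → disc 2 (new)  [load 400/600]
  450 → disc 3 (new)  [load 450/600]
  450 → disc 4 (new)  [load 450/600]
  400 → disc 5 (new)  [load 400/600]
  500 → disc 6 (new)  [load 500/600]
6 discs opened.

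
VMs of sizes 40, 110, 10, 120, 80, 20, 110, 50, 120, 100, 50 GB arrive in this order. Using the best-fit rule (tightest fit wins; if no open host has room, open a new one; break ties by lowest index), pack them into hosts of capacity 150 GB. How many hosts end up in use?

  40 → host 1 (new)  [load 40/150]
  110 → host 1  [load 150/150]
  10 → host 2 (new)  [load 10/150]
  120 → host 2  [load 130/150]
  80 → host 3 (new)  [load 80/150]
  20 → host 2  [load 150/150]
  110 → host 4 (new)  [load 110/150]
  50 → host 3  [load 130/150]
  120 → host 5 (new)  [load 120/150]
  100 → host 6 (new)  [load 100/150]
  50 → host 6  [load 150/150]
6 hosts opened.

6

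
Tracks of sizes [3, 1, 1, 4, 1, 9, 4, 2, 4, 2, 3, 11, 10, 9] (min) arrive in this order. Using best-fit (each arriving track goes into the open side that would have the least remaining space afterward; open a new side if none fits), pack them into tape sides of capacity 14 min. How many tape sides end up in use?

  3 → side 1 (new)  [load 3/14]
  1 → side 1  [load 4/14]
  1 → side 1  [load 5/14]
  4 → side 1  [load 9/14]
  1 → side 1  [load 10/14]
  9 → side 2 (new)  [load 9/14]
  4 → side 1  [load 14/14]
  2 → side 2  [load 11/14]
  4 → side 3 (new)  [load 4/14]
  2 → side 2  [load 13/14]
  3 → side 3  [load 7/14]
  11 → side 4 (new)  [load 11/14]
  10 → side 5 (new)  [load 10/14]
  9 → side 6 (new)  [load 9/14]
6 tape sides opened.

6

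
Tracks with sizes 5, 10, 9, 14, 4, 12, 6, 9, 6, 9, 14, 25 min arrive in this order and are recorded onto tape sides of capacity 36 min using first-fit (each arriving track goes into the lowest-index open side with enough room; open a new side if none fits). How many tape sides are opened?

  5 → side 1 (new)  [load 5/36]
  10 → side 1  [load 15/36]
  9 → side 1  [load 24/36]
  14 → side 2 (new)  [load 14/36]
  4 → side 1  [load 28/36]
  12 → side 2  [load 26/36]
  6 → side 1  [load 34/36]
  9 → side 2  [load 35/36]
  6 → side 3 (new)  [load 6/36]
  9 → side 3  [load 15/36]
  14 → side 3  [load 29/36]
  25 → side 4 (new)  [load 25/36]
4 tape sides opened.

4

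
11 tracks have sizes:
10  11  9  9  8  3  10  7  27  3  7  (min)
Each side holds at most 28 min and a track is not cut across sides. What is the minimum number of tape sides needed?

4

Total = 27 + 11 + 10 + 10 + 9 + 9 + 8 + 7 + 7 + 3 + 3 = 104 min.
Lower bound: ⌈104/28⌉ = 4 tape sides.
A packing using 4 tape sides:
  side 1: 27 = 27
  side 2: 11 + 10 + 7 = 28
  side 3: 10 + 9 + 9 = 28
  side 4: 8 + 7 + 3 + 3 = 21
This matches the lower bound, so 4 is optimal.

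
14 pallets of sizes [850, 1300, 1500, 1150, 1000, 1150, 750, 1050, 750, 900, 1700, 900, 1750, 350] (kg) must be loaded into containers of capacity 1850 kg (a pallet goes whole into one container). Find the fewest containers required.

10

Total = 1750 + 1700 + 1500 + 1300 + 1150 + 1150 + 1050 + 1000 + 900 + 900 + 850 + 750 + 750 + 350 = 15100 kg.
Lower bound: ⌈15100/1850⌉ = 9 containers.
A packing using 10 containers:
  container 1: 1750 = 1750
  container 2: 1700 = 1700
  container 3: 1500 + 350 = 1850
  container 4: 1300 = 1300
  container 5: 1150 = 1150
  container 6: 1150 = 1150
  container 7: 1050 + 750 = 1800
  container 8: 1000 + 850 = 1850
  container 9: 900 + 900 = 1800
  container 10: 750 = 750
No arrangement into 9 containers stays within capacity, so 10 is optimal.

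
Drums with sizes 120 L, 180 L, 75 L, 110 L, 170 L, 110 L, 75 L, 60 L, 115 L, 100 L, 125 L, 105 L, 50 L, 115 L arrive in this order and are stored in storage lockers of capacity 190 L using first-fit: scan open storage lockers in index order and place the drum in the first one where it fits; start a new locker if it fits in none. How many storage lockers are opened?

  120 → locker 1 (new)  [load 120/190]
  180 → locker 2 (new)  [load 180/190]
  75 → locker 3 (new)  [load 75/190]
  110 → locker 3  [load 185/190]
  170 → locker 4 (new)  [load 170/190]
  110 → locker 5 (new)  [load 110/190]
  75 → locker 5  [load 185/190]
  60 → locker 1  [load 180/190]
  115 → locker 6 (new)  [load 115/190]
  100 → locker 7 (new)  [load 100/190]
  125 → locker 8 (new)  [load 125/190]
  105 → locker 9 (new)  [load 105/190]
  50 → locker 6  [load 165/190]
  115 → locker 10 (new)  [load 115/190]
10 storage lockers opened.

10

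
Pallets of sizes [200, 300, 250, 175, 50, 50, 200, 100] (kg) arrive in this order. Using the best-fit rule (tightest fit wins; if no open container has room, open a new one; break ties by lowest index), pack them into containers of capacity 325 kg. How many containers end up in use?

  200 → container 1 (new)  [load 200/325]
  300 → container 2 (new)  [load 300/325]
  250 → container 3 (new)  [load 250/325]
  175 → container 4 (new)  [load 175/325]
  50 → container 3  [load 300/325]
  50 → container 1  [load 250/325]
  200 → container 5 (new)  [load 200/325]
  100 → container 5  [load 300/325]
5 containers opened.

5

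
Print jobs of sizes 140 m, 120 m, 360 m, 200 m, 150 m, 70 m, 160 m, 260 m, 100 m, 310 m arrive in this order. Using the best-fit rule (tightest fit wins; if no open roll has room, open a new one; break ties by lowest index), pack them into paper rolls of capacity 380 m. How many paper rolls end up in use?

6

  140 → roll 1 (new)  [load 140/380]
  120 → roll 1  [load 260/380]
  360 → roll 2 (new)  [load 360/380]
  200 → roll 3 (new)  [load 200/380]
  150 → roll 3  [load 350/380]
  70 → roll 1  [load 330/380]
  160 → roll 4 (new)  [load 160/380]
  260 → roll 5 (new)  [load 260/380]
  100 → roll 5  [load 360/380]
  310 → roll 6 (new)  [load 310/380]
6 paper rolls opened.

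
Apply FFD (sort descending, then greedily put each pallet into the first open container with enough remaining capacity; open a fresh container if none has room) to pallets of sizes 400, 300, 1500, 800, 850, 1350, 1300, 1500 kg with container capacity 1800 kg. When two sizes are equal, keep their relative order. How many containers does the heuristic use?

Sorted descending: 1500, 1500, 1350, 1300, 850, 800, 400, 300.
  1500 → container 1 (new)  [load 1500/1800]
  1500 → container 2 (new)  [load 1500/1800]
  1350 → container 3 (new)  [load 1350/1800]
  1300 → container 4 (new)  [load 1300/1800]
  850 → container 5 (new)  [load 850/1800]
  800 → container 5  [load 1650/1800]
  400 → container 3  [load 1750/1800]
  300 → container 1  [load 1800/1800]
5 containers opened.

5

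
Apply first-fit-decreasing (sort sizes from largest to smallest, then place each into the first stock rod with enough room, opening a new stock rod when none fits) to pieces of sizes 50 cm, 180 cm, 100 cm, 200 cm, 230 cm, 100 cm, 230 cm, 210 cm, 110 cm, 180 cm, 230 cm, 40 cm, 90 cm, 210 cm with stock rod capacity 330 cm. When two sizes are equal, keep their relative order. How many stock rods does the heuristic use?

8

Sorted descending: 230, 230, 230, 210, 210, 200, 180, 180, 110, 100, 100, 90, 50, 40.
  230 → stock rod 1 (new)  [load 230/330]
  230 → stock rod 2 (new)  [load 230/330]
  230 → stock rod 3 (new)  [load 230/330]
  210 → stock rod 4 (new)  [load 210/330]
  210 → stock rod 5 (new)  [load 210/330]
  200 → stock rod 6 (new)  [load 200/330]
  180 → stock rod 7 (new)  [load 180/330]
  180 → stock rod 8 (new)  [load 180/330]
  110 → stock rod 4  [load 320/330]
  100 → stock rod 1  [load 330/330]
  100 → stock rod 2  [load 330/330]
  90 → stock rod 3  [load 320/330]
  50 → stock rod 5  [load 260/330]
  40 → stock rod 5  [load 300/330]
8 stock rods opened.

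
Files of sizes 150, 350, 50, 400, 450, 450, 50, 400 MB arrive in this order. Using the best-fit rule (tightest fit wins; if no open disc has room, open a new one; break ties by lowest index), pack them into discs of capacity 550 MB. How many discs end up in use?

5

  150 → disc 1 (new)  [load 150/550]
  350 → disc 1  [load 500/550]
  50 → disc 1  [load 550/550]
  400 → disc 2 (new)  [load 400/550]
  450 → disc 3 (new)  [load 450/550]
  450 → disc 4 (new)  [load 450/550]
  50 → disc 3  [load 500/550]
  400 → disc 5 (new)  [load 400/550]
5 discs opened.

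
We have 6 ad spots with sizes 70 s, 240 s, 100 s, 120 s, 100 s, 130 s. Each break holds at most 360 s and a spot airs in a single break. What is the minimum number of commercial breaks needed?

Total = 240 + 130 + 120 + 100 + 100 + 70 = 760 s.
Lower bound: ⌈760/360⌉ = 3 commercial breaks.
A packing using 3 commercial breaks:
  break 1: 240 + 120 = 360
  break 2: 130 + 100 + 100 = 330
  break 3: 70 = 70
This matches the lower bound, so 3 is optimal.

3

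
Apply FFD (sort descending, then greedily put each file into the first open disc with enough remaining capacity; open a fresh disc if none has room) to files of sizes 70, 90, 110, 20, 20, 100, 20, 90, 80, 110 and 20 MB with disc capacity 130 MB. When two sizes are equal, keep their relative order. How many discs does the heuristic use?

Sorted descending: 110, 110, 100, 90, 90, 80, 70, 20, 20, 20, 20.
  110 → disc 1 (new)  [load 110/130]
  110 → disc 2 (new)  [load 110/130]
  100 → disc 3 (new)  [load 100/130]
  90 → disc 4 (new)  [load 90/130]
  90 → disc 5 (new)  [load 90/130]
  80 → disc 6 (new)  [load 80/130]
  70 → disc 7 (new)  [load 70/130]
  20 → disc 1  [load 130/130]
  20 → disc 2  [load 130/130]
  20 → disc 3  [load 120/130]
  20 → disc 4  [load 110/130]
7 discs opened.

7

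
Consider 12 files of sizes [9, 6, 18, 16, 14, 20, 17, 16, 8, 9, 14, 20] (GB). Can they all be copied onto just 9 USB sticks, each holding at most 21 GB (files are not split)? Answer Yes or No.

No

Total = 167 GB; ⌈167/21⌉ = 8.
The bound of 8 does not rule out 9, but exhaustive search shows no assignment into 9 USB sticks of capacity 21 GB exists — the minimum is 10.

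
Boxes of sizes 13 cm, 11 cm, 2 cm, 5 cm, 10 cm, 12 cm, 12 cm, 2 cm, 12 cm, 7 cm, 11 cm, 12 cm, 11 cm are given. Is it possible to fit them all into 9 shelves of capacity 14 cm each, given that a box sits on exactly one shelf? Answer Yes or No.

No

Total = 120 cm; ⌈120/14⌉ = 9.
The bound of 9 does not rule out 9, but exhaustive search shows no assignment into 9 shelves of capacity 14 cm exists — the minimum is 10.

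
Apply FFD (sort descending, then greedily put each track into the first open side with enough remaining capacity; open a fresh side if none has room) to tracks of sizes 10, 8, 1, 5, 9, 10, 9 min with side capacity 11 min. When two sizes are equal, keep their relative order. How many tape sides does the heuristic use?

Sorted descending: 10, 10, 9, 9, 8, 5, 1.
  10 → side 1 (new)  [load 10/11]
  10 → side 2 (new)  [load 10/11]
  9 → side 3 (new)  [load 9/11]
  9 → side 4 (new)  [load 9/11]
  8 → side 5 (new)  [load 8/11]
  5 → side 6 (new)  [load 5/11]
  1 → side 1  [load 11/11]
6 tape sides opened.

6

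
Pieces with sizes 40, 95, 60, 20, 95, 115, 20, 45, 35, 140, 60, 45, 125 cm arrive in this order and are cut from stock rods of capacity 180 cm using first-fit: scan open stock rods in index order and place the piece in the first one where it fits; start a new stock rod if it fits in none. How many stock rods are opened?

  40 → stock rod 1 (new)  [load 40/180]
  95 → stock rod 1  [load 135/180]
  60 → stock rod 2 (new)  [load 60/180]
  20 → stock rod 1  [load 155/180]
  95 → stock rod 2  [load 155/180]
  115 → stock rod 3 (new)  [load 115/180]
  20 → stock rod 1  [load 175/180]
  45 → stock rod 3  [load 160/180]
  35 → stock rod 4 (new)  [load 35/180]
  140 → stock rod 4  [load 175/180]
  60 → stock rod 5 (new)  [load 60/180]
  45 → stock rod 5  [load 105/180]
  125 → stock rod 6 (new)  [load 125/180]
6 stock rods opened.

6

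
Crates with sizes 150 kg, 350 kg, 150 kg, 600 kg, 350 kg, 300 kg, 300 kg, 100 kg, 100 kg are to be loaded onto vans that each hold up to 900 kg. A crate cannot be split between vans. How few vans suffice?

3

Total = 600 + 350 + 350 + 300 + 300 + 150 + 150 + 100 + 100 = 2400 kg.
Lower bound: ⌈2400/900⌉ = 3 vans.
A packing using 3 vans:
  van 1: 600 + 300 = 900
  van 2: 350 + 350 + 150 = 850
  van 3: 300 + 150 + 100 + 100 = 650
This matches the lower bound, so 3 is optimal.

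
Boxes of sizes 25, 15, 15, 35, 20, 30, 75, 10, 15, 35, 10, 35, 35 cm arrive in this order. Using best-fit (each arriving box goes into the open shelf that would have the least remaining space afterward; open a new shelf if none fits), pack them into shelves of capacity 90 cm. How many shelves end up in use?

5

  25 → shelf 1 (new)  [load 25/90]
  15 → shelf 1  [load 40/90]
  15 → shelf 1  [load 55/90]
  35 → shelf 1  [load 90/90]
  20 → shelf 2 (new)  [load 20/90]
  30 → shelf 2  [load 50/90]
  75 → shelf 3 (new)  [load 75/90]
  10 → shelf 3  [load 85/90]
  15 → shelf 2  [load 65/90]
  35 → shelf 4 (new)  [load 35/90]
  10 → shelf 2  [load 75/90]
  35 → shelf 4  [load 70/90]
  35 → shelf 5 (new)  [load 35/90]
5 shelves opened.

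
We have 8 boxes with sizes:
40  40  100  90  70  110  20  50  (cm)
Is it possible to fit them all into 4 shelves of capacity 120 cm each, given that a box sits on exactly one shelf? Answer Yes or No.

No

Total = 520 cm; ⌈520/120⌉ = 5.
At least 5 shelves are required, but only 4 are allowed.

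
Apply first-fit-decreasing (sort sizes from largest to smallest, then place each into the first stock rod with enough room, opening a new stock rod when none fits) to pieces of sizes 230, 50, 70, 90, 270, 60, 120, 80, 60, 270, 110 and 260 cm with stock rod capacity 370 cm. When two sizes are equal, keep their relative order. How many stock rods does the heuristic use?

Sorted descending: 270, 270, 260, 230, 120, 110, 90, 80, 70, 60, 60, 50.
  270 → stock rod 1 (new)  [load 270/370]
  270 → stock rod 2 (new)  [load 270/370]
  260 → stock rod 3 (new)  [load 260/370]
  230 → stock rod 4 (new)  [load 230/370]
  120 → stock rod 4  [load 350/370]
  110 → stock rod 3  [load 370/370]
  90 → stock rod 1  [load 360/370]
  80 → stock rod 2  [load 350/370]
  70 → stock rod 5 (new)  [load 70/370]
  60 → stock rod 5  [load 130/370]
  60 → stock rod 5  [load 190/370]
  50 → stock rod 5  [load 240/370]
5 stock rods opened.

5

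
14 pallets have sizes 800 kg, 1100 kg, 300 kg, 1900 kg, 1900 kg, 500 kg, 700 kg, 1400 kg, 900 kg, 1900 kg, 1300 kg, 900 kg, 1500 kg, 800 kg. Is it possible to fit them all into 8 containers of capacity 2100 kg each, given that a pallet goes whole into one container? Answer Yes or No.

A valid assignment using 8 containers:
  container 1: 1900 = 1900
  container 2: 1900 = 1900
  container 3: 1900 = 1900
  container 4: 1500 + 500 = 2000
  container 5: 1400 + 700 = 2100
  container 6: 1300 + 800 = 2100
  container 7: 1100 + 900 = 2000
  container 8: 900 + 800 + 300 = 2000
Every load is within 2100 kg, so 8 containers suffice.

Yes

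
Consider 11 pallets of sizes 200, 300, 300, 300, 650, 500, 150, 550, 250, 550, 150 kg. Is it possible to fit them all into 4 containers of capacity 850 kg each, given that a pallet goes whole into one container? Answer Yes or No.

No

Total = 3900 kg; ⌈3900/850⌉ = 5.
At least 5 containers are required, but only 4 are allowed.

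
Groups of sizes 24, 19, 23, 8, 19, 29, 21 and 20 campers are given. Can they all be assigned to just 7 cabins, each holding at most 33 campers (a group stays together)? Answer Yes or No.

Yes

A valid assignment using 7 cabins:
  cabin 1: 29 = 29
  cabin 2: 24 + 8 = 32
  cabin 3: 23 = 23
  cabin 4: 21 = 21
  cabin 5: 20 = 20
  cabin 6: 19 = 19
  cabin 7: 19 = 19
Every load is within 33 campers, so 7 cabins suffice.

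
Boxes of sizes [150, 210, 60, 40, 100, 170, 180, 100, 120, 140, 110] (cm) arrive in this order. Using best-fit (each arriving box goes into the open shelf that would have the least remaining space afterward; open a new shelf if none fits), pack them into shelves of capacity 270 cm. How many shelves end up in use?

6

  150 → shelf 1 (new)  [load 150/270]
  210 → shelf 2 (new)  [load 210/270]
  60 → shelf 2  [load 270/270]
  40 → shelf 1  [load 190/270]
  100 → shelf 3 (new)  [load 100/270]
  170 → shelf 3  [load 270/270]
  180 → shelf 4 (new)  [load 180/270]
  100 → shelf 5 (new)  [load 100/270]
  120 → shelf 5  [load 220/270]
  140 → shelf 6 (new)  [load 140/270]
  110 → shelf 6  [load 250/270]
6 shelves opened.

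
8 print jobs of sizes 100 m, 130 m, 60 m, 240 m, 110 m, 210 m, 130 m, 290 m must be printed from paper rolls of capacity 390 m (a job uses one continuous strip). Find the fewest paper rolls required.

Total = 290 + 240 + 210 + 130 + 130 + 110 + 100 + 60 = 1270 m.
Lower bound: ⌈1270/390⌉ = 4 paper rolls.
A packing using 4 paper rolls:
  roll 1: 290 + 100 = 390
  roll 2: 240 + 130 = 370
  roll 3: 210 + 130 = 340
  roll 4: 110 + 60 = 170
This matches the lower bound, so 4 is optimal.

4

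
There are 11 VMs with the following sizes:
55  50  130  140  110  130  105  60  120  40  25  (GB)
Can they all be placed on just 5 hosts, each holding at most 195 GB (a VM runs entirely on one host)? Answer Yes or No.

Total = 965 GB; ⌈965/195⌉ = 5.
6 VMs each exceed half the capacity and cannot share a host, forcing at least 6 hosts.
At least 6 hosts are required, but only 5 are allowed.

No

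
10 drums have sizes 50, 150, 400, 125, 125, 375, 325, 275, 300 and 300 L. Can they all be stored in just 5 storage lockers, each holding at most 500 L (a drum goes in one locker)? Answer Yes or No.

Total = 2425 L; ⌈2425/500⌉ = 5.
6 drums each exceed half the capacity and cannot share a locker, forcing at least 6 storage lockers.
At least 6 storage lockers are required, but only 5 are allowed.

No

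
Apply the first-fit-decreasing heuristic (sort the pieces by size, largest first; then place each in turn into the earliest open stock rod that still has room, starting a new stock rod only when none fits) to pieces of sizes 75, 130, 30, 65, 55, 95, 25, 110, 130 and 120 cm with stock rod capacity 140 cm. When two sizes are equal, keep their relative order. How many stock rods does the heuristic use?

Sorted descending: 130, 130, 120, 110, 95, 75, 65, 55, 30, 25.
  130 → stock rod 1 (new)  [load 130/140]
  130 → stock rod 2 (new)  [load 130/140]
  120 → stock rod 3 (new)  [load 120/140]
  110 → stock rod 4 (new)  [load 110/140]
  95 → stock rod 5 (new)  [load 95/140]
  75 → stock rod 6 (new)  [load 75/140]
  65 → stock rod 6  [load 140/140]
  55 → stock rod 7 (new)  [load 55/140]
  30 → stock rod 4  [load 140/140]
  25 → stock rod 5  [load 120/140]
7 stock rods opened.

7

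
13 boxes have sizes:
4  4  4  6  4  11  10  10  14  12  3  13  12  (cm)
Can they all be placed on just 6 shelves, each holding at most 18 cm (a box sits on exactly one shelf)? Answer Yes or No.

Total = 107 cm; ⌈107/18⌉ = 6.
7 boxes each exceed half the capacity and cannot share a shelf, forcing at least 7 shelves.
At least 7 shelves are required, but only 6 are allowed.

No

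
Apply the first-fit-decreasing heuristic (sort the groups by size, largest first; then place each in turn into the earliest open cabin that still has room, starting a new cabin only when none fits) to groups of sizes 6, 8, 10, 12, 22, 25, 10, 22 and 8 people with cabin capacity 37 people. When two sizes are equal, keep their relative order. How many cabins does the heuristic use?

Sorted descending: 25, 22, 22, 12, 10, 10, 8, 8, 6.
  25 → cabin 1 (new)  [load 25/37]
  22 → cabin 2 (new)  [load 22/37]
  22 → cabin 3 (new)  [load 22/37]
  12 → cabin 1  [load 37/37]
  10 → cabin 2  [load 32/37]
  10 → cabin 3  [load 32/37]
  8 → cabin 4 (new)  [load 8/37]
  8 → cabin 4  [load 16/37]
  6 → cabin 4  [load 22/37]
4 cabins opened.

4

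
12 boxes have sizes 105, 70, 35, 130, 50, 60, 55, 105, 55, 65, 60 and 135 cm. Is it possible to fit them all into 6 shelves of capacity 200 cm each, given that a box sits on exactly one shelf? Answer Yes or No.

A valid assignment using 5 shelves:
  shelf 1: 135 + 65 = 200
  shelf 2: 130 + 70 = 200
  shelf 3: 105 + 60 + 35 = 200
  shelf 4: 105 + 60 = 165
  shelf 5: 55 + 55 + 50 = 160
That uses only 5 ≤ 6, so 6 shelves are enough.

Yes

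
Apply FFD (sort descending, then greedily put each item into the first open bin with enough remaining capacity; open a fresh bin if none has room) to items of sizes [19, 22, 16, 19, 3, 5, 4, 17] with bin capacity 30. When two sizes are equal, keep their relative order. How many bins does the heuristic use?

5

Sorted descending: 22, 19, 19, 17, 16, 5, 4, 3.
  22 → bin 1 (new)  [load 22/30]
  19 → bin 2 (new)  [load 19/30]
  19 → bin 3 (new)  [load 19/30]
  17 → bin 4 (new)  [load 17/30]
  16 → bin 5 (new)  [load 16/30]
  5 → bin 1  [load 27/30]
  4 → bin 2  [load 23/30]
  3 → bin 1  [load 30/30]
5 bins opened.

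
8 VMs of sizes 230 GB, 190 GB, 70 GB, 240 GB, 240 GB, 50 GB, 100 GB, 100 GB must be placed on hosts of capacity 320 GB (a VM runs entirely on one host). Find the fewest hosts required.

Total = 240 + 240 + 230 + 190 + 100 + 100 + 70 + 50 = 1220 GB.
Lower bound: ⌈1220/320⌉ = 4 hosts.
A packing using 5 hosts:
  host 1: 240 + 70 = 310
  host 2: 240 + 50 = 290
  host 3: 230 = 230
  host 4: 190 + 100 = 290
  host 5: 100 = 100
No arrangement into 4 hosts stays within capacity, so 5 is optimal.

5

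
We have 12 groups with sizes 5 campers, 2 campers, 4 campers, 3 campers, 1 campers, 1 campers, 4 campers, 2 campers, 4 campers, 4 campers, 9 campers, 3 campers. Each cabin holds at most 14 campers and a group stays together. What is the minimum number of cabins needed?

Total = 9 + 5 + 4 + 4 + 4 + 4 + 3 + 3 + 2 + 2 + 1 + 1 = 42 campers.
Lower bound: ⌈42/14⌉ = 3 cabins.
A packing using 3 cabins:
  cabin 1: 9 + 5 = 14
  cabin 2: 4 + 4 + 4 + 2 = 14
  cabin 3: 4 + 3 + 3 + 2 + 1 + 1 = 14
This matches the lower bound, so 3 is optimal.

3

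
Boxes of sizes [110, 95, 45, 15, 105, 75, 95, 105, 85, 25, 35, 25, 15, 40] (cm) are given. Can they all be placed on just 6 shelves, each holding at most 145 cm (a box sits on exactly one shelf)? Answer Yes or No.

No

Total = 870 cm; ⌈870/145⌉ = 6.
7 boxes each exceed half the capacity and cannot share a shelf, forcing at least 7 shelves.
At least 7 shelves are required, but only 6 are allowed.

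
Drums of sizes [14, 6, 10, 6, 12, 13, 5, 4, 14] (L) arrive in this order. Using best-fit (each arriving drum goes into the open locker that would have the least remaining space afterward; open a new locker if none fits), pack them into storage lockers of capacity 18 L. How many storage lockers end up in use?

5

  14 → locker 1 (new)  [load 14/18]
  6 → locker 2 (new)  [load 6/18]
  10 → locker 2  [load 16/18]
  6 → locker 3 (new)  [load 6/18]
  12 → locker 3  [load 18/18]
  13 → locker 4 (new)  [load 13/18]
  5 → locker 4  [load 18/18]
  4 → locker 1  [load 18/18]
  14 → locker 5 (new)  [load 14/18]
5 storage lockers opened.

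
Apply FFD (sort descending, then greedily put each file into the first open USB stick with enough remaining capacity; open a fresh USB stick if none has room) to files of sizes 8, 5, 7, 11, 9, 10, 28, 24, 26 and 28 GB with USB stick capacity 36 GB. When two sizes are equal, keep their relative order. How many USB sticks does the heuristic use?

Sorted descending: 28, 28, 26, 24, 11, 10, 9, 8, 7, 5.
  28 → USB stick 1 (new)  [load 28/36]
  28 → USB stick 2 (new)  [load 28/36]
  26 → USB stick 3 (new)  [load 26/36]
  24 → USB stick 4 (new)  [load 24/36]
  11 → USB stick 4  [load 35/36]
  10 → USB stick 3  [load 36/36]
  9 → USB stick 5 (new)  [load 9/36]
  8 → USB stick 1  [load 36/36]
  7 → USB stick 2  [load 35/36]
  5 → USB stick 5  [load 14/36]
5 USB sticks opened.

5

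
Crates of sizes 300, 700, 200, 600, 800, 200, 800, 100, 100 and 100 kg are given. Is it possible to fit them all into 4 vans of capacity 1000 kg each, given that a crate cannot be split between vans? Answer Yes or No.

A valid assignment using 4 vans:
  van 1: 800 + 200 = 1000
  van 2: 800 + 200 = 1000
  van 3: 700 + 300 = 1000
  van 4: 600 + 100 + 100 + 100 = 900
Every load is within 1000 kg, so 4 vans suffice.

Yes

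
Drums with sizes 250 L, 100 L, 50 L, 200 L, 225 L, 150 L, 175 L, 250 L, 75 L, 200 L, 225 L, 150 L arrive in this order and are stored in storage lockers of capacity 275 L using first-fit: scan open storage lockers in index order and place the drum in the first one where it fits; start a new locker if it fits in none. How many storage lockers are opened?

10

  250 → locker 1 (new)  [load 250/275]
  100 → locker 2 (new)  [load 100/275]
  50 → locker 2  [load 150/275]
  200 → locker 3 (new)  [load 200/275]
  225 → locker 4 (new)  [load 225/275]
  150 → locker 5 (new)  [load 150/275]
  175 → locker 6 (new)  [load 175/275]
  250 → locker 7 (new)  [load 250/275]
  75 → locker 2  [load 225/275]
  200 → locker 8 (new)  [load 200/275]
  225 → locker 9 (new)  [load 225/275]
  150 → locker 10 (new)  [load 150/275]
10 storage lockers opened.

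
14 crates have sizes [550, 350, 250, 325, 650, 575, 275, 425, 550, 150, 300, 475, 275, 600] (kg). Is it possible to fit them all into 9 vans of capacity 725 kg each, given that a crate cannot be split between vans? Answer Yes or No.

A valid assignment using 9 vans:
  van 1: 650 = 650
  van 2: 600 = 600
  van 3: 575 + 150 = 725
  van 4: 550 = 550
  van 5: 550 = 550
  van 6: 475 + 250 = 725
  van 7: 425 + 300 = 725
  van 8: 350 + 325 = 675
  van 9: 275 + 275 = 550
Every load is within 725 kg, so 9 vans suffice.

Yes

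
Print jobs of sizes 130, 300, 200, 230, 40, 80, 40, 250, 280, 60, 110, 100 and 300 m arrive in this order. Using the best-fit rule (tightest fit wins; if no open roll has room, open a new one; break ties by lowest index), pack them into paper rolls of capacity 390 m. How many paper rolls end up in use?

6

  130 → roll 1 (new)  [load 130/390]
  300 → roll 2 (new)  [load 300/390]
  200 → roll 1  [load 330/390]
  230 → roll 3 (new)  [load 230/390]
  40 → roll 1  [load 370/390]
  80 → roll 2  [load 380/390]
  40 → roll 3  [load 270/390]
  250 → roll 4 (new)  [load 250/390]
  280 → roll 5 (new)  [load 280/390]
  60 → roll 5  [load 340/390]
  110 → roll 3  [load 380/390]
  100 → roll 4  [load 350/390]
  300 → roll 6 (new)  [load 300/390]
6 paper rolls opened.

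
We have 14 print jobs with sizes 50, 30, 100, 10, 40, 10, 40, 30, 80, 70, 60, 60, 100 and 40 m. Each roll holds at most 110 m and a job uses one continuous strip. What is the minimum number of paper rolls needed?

7

Total = 100 + 100 + 80 + 70 + 60 + 60 + 50 + 40 + 40 + 40 + 30 + 30 + 10 + 10 = 720 m.
Lower bound: ⌈720/110⌉ = 7 paper rolls.
A packing using 7 paper rolls:
  roll 1: 100 + 10 = 110
  roll 2: 100 + 10 = 110
  roll 3: 80 + 30 = 110
  roll 4: 70 + 40 = 110
  roll 5: 60 + 50 = 110
  roll 6: 60 + 40 = 100
  roll 7: 40 + 30 = 70
This matches the lower bound, so 7 is optimal.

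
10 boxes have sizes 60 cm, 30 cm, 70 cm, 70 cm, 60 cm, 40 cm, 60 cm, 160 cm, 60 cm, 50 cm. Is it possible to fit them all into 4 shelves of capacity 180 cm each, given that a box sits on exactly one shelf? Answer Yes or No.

A valid assignment using 4 shelves:
  shelf 1: 160 = 160
  shelf 2: 70 + 70 + 40 = 180
  shelf 3: 60 + 60 + 60 = 180
  shelf 4: 60 + 50 + 30 = 140
Every load is within 180 cm, so 4 shelves suffice.

Yes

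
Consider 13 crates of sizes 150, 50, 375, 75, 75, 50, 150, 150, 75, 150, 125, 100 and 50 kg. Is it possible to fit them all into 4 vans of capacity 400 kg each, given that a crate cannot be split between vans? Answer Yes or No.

A valid assignment using 4 vans:
  van 1: 375 = 375
  van 2: 150 + 150 + 100 = 400
  van 3: 150 + 150 + 50 + 50 = 400
  van 4: 125 + 75 + 75 + 75 + 50 = 400
Every load is within 400 kg, so 4 vans suffice.

Yes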